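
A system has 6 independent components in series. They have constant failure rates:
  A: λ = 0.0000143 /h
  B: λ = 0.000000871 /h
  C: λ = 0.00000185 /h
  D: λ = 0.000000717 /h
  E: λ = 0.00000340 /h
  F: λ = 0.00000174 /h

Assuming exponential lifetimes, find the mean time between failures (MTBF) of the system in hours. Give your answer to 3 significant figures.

43700

Series of exponential components: λ_sys = Σ λ_i
λ_sys = 0.0000143 + 0.000000871 + 0.00000185 + 0.000000717 + 0.00000340 + 0.00000174 = 2.2878e-05 /h
MTBF = 1 / λ_sys = 43700 h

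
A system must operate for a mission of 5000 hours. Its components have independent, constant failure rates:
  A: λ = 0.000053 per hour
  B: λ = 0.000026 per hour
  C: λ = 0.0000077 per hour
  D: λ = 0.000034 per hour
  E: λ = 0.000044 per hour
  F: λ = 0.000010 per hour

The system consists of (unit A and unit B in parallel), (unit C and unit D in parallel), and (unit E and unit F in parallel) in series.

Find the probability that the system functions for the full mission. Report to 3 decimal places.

R(A) = exp(−0.000053 × 5000) = 0.76721
R(B) = exp(−0.000026 × 5000) = 0.87810
R(C) = exp(−0.0000077 × 5000) = 0.96223
R(D) = exp(−0.000034 × 5000) = 0.84366
R(E) = exp(−0.000044 × 5000) = 0.80252
R(F) = exp(−0.000010 × 5000) = 0.95123
Parallel (A and B): 1 − (1 − 0.76721)(1 − 0.87810) = 0.97162
Parallel (C and D): 1 − (1 − 0.96223)(1 − 0.84366) = 0.99410
Parallel (E and F): 1 − (1 − 0.80252)(1 − 0.95123) = 0.99037
Series ([0.97162], [0.99410], and [0.99037]): 0.97162 × 0.99410 × 0.99037 = 0.957

0.957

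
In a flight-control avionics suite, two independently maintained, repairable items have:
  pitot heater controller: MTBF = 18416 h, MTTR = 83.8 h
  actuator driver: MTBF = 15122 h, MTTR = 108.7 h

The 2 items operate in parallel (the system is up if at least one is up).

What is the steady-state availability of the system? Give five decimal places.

A(pitot heater controller) = MTBF/(MTBF+MTTR) = 18416/(18416+83.8) = 0.995470
A(actuator driver) = MTBF/(MTBF+MTTR) = 15122/(15122+108.7) = 0.992863
Parallel availability: 1 − (1 − 0.995470)(1 − 0.992863) = 0.99997

0.99997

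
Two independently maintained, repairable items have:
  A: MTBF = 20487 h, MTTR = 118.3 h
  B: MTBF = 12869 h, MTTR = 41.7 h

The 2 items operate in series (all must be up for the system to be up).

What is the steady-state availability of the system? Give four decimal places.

0.9910

A(A) = MTBF/(MTBF+MTTR) = 20487/(20487+118.3) = 0.994259
A(B) = MTBF/(MTBF+MTTR) = 12869/(12869+41.7) = 0.996770
Series availability: 0.994259 × 0.996770 = 0.9910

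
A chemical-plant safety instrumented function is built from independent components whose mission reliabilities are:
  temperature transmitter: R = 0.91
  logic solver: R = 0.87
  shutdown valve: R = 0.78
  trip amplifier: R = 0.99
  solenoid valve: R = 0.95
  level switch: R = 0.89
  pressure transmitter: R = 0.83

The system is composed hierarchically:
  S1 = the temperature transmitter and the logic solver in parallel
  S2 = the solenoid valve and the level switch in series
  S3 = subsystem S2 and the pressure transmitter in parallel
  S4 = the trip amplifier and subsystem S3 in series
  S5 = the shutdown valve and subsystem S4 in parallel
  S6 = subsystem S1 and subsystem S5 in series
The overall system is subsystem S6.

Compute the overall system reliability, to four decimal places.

0.9805

Parallel (temperature transmitter and logic solver): 1 − (1 − 0.910000)(1 − 0.870000) = 0.988300
Series (solenoid valve and level switch): 0.950000 × 0.890000 = 0.845500
Parallel ([0.845500] and pressure transmitter): 1 − (1 − 0.845500)(1 − 0.830000) = 0.973735
Series (trip amplifier and [0.973735]): 0.990000 × 0.973735 = 0.963998
Parallel (shutdown valve and [0.963998]): 1 − (1 − 0.780000)(1 − 0.963998) = 0.992080
Series ([0.988300] and [0.992080]): 0.988300 × 0.992080 = 0.9805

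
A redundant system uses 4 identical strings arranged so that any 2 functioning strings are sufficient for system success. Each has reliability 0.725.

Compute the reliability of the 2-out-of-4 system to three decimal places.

R = Σ_{i=2}^{4} C(4,i) p^i (1−p)^{4−i} with p = 0.725
C(4,2)·0.725^2·0.275^2 = 0.23850
C(4,3)·0.725^3·0.275^1 = 0.41919
C(4,4)·0.725^4·0.275^0 = 0.27628
Sum = 0.934

0.934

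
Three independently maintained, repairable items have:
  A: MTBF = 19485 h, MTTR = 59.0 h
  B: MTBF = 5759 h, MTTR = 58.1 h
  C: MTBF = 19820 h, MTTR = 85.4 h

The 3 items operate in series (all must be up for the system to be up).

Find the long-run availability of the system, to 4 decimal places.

A(A) = MTBF/(MTBF+MTTR) = 19485/(19485+59.0) = 0.996981
A(B) = MTBF/(MTBF+MTTR) = 5759/(5759+58.1) = 0.990012
A(C) = MTBF/(MTBF+MTTR) = 19820/(19820+85.4) = 0.995710
Series availability: 0.996981 × 0.990012 × 0.995710 = 0.9828

0.9828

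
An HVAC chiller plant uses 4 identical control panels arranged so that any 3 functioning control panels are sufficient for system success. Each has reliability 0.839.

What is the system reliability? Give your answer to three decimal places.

R = Σ_{i=3}^{4} C(4,i) p^i (1−p)^{4−i} with p = 0.839
C(4,3)·0.839^3·0.161^1 = 0.38034
C(4,4)·0.839^4·0.161^0 = 0.49550
Sum = 0.876

0.876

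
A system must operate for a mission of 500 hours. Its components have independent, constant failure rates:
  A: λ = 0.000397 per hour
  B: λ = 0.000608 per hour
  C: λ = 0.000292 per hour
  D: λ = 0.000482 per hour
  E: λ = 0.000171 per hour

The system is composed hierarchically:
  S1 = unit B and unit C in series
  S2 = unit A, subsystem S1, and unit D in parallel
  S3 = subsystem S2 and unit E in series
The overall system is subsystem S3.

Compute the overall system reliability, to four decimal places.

0.9052

R(A) = exp(−0.000397 × 500) = 0.819960
R(B) = exp(−0.000608 × 500) = 0.737861
R(C) = exp(−0.000292 × 500) = 0.864158
R(D) = exp(−0.000482 × 500) = 0.785842
R(E) = exp(−0.000171 × 500) = 0.918053
Series (B and C): 0.737861 × 0.864158 = 0.637628
Parallel (A, [0.637628], and D): 1 − (1 − 0.819960)(1 − 0.637628)(1 − 0.785842) = 0.986028
Series ([0.986028] and E): 0.986028 × 0.918053 = 0.9052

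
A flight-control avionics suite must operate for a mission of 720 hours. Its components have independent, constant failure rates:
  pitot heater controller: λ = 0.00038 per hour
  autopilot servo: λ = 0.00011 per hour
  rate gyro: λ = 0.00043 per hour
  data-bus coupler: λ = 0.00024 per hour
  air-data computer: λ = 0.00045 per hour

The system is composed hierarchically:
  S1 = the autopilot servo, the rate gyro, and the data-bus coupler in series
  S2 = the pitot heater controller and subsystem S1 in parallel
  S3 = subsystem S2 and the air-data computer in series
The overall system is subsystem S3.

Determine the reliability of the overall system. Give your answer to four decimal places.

R(pitot heater controller) = exp(−0.00038 × 720) = 0.760636
R(autopilot servo) = exp(−0.00011 × 720) = 0.923855
R(rate gyro) = exp(−0.00043 × 720) = 0.733740
R(data-bus coupler) = exp(−0.00024 × 720) = 0.841306
R(air-data computer) = exp(−0.00045 × 720) = 0.723250
Series (autopilot servo, rate gyro, and data-bus coupler): 0.923855 × 0.733740 × 0.841306 = 0.570296
Parallel (pitot heater controller and [0.570296]): 1 − (1 − 0.760636)(1 − 0.570296) = 0.897144
Series ([0.897144] and air-data computer): 0.897144 × 0.723250 = 0.6489

0.6489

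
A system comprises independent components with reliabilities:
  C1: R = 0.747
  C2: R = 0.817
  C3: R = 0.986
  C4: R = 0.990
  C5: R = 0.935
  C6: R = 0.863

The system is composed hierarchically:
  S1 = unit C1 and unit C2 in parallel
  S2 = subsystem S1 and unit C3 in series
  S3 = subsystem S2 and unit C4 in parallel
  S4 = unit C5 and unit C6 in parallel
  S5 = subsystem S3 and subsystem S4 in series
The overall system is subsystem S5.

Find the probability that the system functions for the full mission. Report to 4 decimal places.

0.9905

Parallel (C1 and C2): 1 − (1 − 0.747000)(1 − 0.817000) = 0.953701
Series ([0.953701] and C3): 0.953701 × 0.986000 = 0.940349
Parallel ([0.940349] and C4): 1 − (1 − 0.940349)(1 − 0.990000) = 0.999403
Parallel (C5 and C6): 1 − (1 − 0.935000)(1 − 0.863000) = 0.991095
Series ([0.999403] and [0.991095]): 0.999403 × 0.991095 = 0.9905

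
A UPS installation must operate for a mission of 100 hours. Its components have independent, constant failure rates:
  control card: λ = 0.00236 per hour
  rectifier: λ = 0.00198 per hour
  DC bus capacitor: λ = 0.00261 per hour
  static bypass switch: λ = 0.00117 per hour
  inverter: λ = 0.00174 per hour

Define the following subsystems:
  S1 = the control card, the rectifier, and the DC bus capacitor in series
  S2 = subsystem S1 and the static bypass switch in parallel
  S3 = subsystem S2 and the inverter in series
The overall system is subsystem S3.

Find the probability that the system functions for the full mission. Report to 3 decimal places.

0.794

R(control card) = exp(−0.00236 × 100) = 0.78978
R(rectifier) = exp(−0.00198 × 100) = 0.82037
R(DC bus capacitor) = exp(−0.00261 × 100) = 0.77028
R(static bypass switch) = exp(−0.00117 × 100) = 0.88959
R(inverter) = exp(−0.00174 × 100) = 0.84030
Series (control card, rectifier, and DC bus capacitor): 0.78978 × 0.82037 × 0.77028 = 0.49907
Parallel ([0.49907] and static bypass switch): 1 − (1 − 0.49907)(1 − 0.88959) = 0.94469
Series ([0.94469] and inverter): 0.94469 × 0.84030 = 0.794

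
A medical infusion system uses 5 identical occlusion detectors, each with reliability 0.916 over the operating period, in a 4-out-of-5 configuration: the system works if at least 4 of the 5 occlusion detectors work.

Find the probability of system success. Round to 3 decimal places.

R = Σ_{i=4}^{5} C(5,i) p^i (1−p)^{5−i} with p = 0.916
C(5,4)·0.916^4·0.084^1 = 0.29569
C(5,5)·0.916^5·0.084^0 = 0.64488
Sum = 0.941

0.941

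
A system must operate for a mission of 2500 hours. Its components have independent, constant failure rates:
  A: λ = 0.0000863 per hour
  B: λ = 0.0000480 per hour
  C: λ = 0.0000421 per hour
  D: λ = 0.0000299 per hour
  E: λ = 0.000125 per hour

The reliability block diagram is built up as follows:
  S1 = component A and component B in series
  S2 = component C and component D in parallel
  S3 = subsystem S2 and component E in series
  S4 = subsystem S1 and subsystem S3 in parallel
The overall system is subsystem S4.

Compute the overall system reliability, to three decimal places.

R(A) = exp(−0.0000863 × 2500) = 0.80594
R(B) = exp(−0.0000480 × 2500) = 0.88692
R(C) = exp(−0.0000421 × 2500) = 0.90010
R(D) = exp(−0.0000299 × 2500) = 0.92798
R(E) = exp(−0.000125 × 2500) = 0.73162
Series (A and B): 0.80594 × 0.88692 = 0.71480
Parallel (C and D): 1 − (1 − 0.90010)(1 − 0.92798) = 0.99281
Series ([0.99281] and E): 0.99281 × 0.73162 = 0.72636
Parallel ([0.71480] and [0.72636]): 1 − (1 − 0.71480)(1 − 0.72636) = 0.922

0.922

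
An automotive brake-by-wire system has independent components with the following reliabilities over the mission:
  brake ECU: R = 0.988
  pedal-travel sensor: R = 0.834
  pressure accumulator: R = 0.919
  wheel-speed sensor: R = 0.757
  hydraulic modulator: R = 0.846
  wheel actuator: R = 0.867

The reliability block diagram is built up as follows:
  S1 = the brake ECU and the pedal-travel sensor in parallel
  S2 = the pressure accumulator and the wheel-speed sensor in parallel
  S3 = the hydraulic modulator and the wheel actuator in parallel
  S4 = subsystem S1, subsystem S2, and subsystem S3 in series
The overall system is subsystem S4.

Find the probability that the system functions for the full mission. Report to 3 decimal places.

0.958

Parallel (brake ECU and pedal-travel sensor): 1 − (1 − 0.98800)(1 − 0.83400) = 0.99801
Parallel (pressure accumulator and wheel-speed sensor): 1 − (1 − 0.91900)(1 − 0.75700) = 0.98032
Parallel (hydraulic modulator and wheel actuator): 1 − (1 − 0.84600)(1 − 0.86700) = 0.97952
Series ([0.99801], [0.98032], and [0.97952]): 0.99801 × 0.98032 × 0.97952 = 0.958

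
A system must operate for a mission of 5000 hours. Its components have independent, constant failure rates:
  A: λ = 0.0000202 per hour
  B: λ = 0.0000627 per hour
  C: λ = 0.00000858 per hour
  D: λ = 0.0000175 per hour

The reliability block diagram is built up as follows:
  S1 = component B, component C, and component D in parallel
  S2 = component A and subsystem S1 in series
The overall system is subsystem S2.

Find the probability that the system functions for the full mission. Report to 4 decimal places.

0.9031

R(A) = exp(−0.0000202 × 5000) = 0.903933
R(B) = exp(−0.0000627 × 5000) = 0.730884
R(C) = exp(−0.00000858 × 5000) = 0.958007
R(D) = exp(−0.0000175 × 5000) = 0.916219
Parallel (B, C, and D): 1 − (1 − 0.730884)(1 − 0.958007)(1 − 0.916219) = 0.999053
Series (A and [0.999053]): 0.903933 × 0.999053 = 0.9031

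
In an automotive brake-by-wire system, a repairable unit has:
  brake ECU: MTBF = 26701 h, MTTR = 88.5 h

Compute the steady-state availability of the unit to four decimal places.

A(brake ECU) = MTBF/(MTBF+MTTR) = 26701/(26701+88.5) = 0.9967

0.9967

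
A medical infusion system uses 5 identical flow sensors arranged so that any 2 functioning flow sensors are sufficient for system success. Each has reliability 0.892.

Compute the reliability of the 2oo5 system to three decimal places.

0.999

R = Σ_{i=2}^{5} C(5,i) p^i (1−p)^{5−i} with p = 0.892
C(5,2)·0.892^2·0.108^3 = 0.01002
C(5,3)·0.892^3·0.108^2 = 0.08278
C(5,4)·0.892^4·0.108^1 = 0.34186
C(5,5)·0.892^5·0.108^0 = 0.56471
Sum = 0.999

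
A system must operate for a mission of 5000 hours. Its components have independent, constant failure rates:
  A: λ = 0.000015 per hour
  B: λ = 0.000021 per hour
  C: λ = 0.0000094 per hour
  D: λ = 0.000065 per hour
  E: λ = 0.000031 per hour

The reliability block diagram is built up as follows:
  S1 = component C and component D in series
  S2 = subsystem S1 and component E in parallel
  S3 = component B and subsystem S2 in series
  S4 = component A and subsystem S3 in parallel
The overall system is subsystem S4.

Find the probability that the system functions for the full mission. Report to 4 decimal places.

0.9899

R(A) = exp(−0.000015 × 5000) = 0.927743
R(B) = exp(−0.000021 × 5000) = 0.900325
R(C) = exp(−0.0000094 × 5000) = 0.954087
R(D) = exp(−0.000065 × 5000) = 0.722527
R(E) = exp(−0.000031 × 5000) = 0.856415
Series (C and D): 0.954087 × 0.722527 = 0.689354
Parallel ([0.689354] and E): 1 − (1 − 0.689354)(1 − 0.856415) = 0.955396
Series (B and [0.955396]): 0.900325 × 0.955396 = 0.860167
Parallel (A and [0.860167]): 1 − (1 − 0.927743)(1 − 0.860167) = 0.9899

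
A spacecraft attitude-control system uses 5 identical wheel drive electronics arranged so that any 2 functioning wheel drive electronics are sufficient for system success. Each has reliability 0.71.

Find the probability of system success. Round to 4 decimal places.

R = Σ_{i=2}^{5} C(5,i) p^i (1−p)^{5−i} with p = 0.71
C(5,2)·0.71^2·0.29^3 = 0.122945
C(5,3)·0.71^3·0.29^2 = 0.301003
C(5,4)·0.71^4·0.29^1 = 0.368469
C(5,5)·0.71^5·0.29^0 = 0.180423
Sum = 0.9728

0.9728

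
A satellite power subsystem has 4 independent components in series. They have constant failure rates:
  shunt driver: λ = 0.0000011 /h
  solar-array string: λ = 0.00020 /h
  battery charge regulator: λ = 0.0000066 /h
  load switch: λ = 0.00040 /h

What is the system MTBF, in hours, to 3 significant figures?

Series of exponential components: λ_sys = Σ λ_i
λ_sys = 0.0000011 + 0.00020 + 0.0000066 + 0.00040 = 6.0770e-04 /h
MTBF = 1 / λ_sys = 1650 h

1650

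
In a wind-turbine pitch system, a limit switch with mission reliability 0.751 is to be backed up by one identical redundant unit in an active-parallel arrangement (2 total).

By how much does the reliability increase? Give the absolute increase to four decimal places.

0.1870

R_before = 0.751
R_after = 1 − (1 − 0.751)^2 = 0.9380
ΔR = 0.9380 − 0.751 = 0.1870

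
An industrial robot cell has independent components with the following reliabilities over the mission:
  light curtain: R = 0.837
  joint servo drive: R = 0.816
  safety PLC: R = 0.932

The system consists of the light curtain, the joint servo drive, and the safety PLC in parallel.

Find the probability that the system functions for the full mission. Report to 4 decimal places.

0.9980

Parallel (light curtain, joint servo drive, and safety PLC): 1 − (1 − 0.837000)(1 − 0.816000)(1 − 0.932000) = 0.9980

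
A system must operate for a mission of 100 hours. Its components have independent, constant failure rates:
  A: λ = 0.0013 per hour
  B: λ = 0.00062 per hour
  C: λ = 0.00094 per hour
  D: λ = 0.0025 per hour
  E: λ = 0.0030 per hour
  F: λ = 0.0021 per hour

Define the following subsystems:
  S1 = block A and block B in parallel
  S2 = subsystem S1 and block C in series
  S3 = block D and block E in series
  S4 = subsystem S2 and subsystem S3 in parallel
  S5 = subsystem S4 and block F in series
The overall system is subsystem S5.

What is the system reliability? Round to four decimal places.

0.7775

R(A) = exp(−0.0013 × 100) = 0.878095
R(B) = exp(−0.00062 × 100) = 0.939883
R(C) = exp(−0.00094 × 100) = 0.910283
R(D) = exp(−0.0025 × 100) = 0.778801
R(E) = exp(−0.0030 × 100) = 0.740818
R(F) = exp(−0.0021 × 100) = 0.810584
Parallel (A and B): 1 − (1 − 0.878095)(1 − 0.939883) = 0.992671
Series ([0.992671] and C): 0.992671 × 0.910283 = 0.903612
Series (D and E): 0.778801 × 0.740818 = 0.576950
Parallel ([0.903612] and [0.576950]): 1 − (1 − 0.903612)(1 − 0.576950) = 0.959223
Series ([0.959223] and F): 0.959223 × 0.810584 = 0.7775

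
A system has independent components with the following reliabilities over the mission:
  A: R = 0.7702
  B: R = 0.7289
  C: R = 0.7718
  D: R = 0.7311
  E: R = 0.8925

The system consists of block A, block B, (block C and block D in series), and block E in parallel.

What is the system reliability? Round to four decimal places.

0.9971

Series (C and D): 0.771800 × 0.731100 = 0.564263
Parallel (A, B, [0.564263], and E): 1 − (1 − 0.770200)(1 − 0.728900)(1 − 0.564263)(1 − 0.892500) = 0.9971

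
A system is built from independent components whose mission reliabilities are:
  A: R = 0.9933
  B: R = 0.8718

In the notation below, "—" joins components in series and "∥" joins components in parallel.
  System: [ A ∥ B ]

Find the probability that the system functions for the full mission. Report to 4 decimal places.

Parallel (A and B): 1 − (1 − 0.993300)(1 − 0.871800) = 0.9991

0.9991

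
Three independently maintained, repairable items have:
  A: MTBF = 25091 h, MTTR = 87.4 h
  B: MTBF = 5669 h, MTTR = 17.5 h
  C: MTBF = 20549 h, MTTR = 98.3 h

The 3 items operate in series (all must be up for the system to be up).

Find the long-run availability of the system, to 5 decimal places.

0.98873

A(A) = MTBF/(MTBF+MTTR) = 25091/(25091+87.4) = 0.996529
A(B) = MTBF/(MTBF+MTTR) = 5669/(5669+17.5) = 0.996923
A(C) = MTBF/(MTBF+MTTR) = 20549/(20549+98.3) = 0.995239
Series availability: 0.996529 × 0.996923 × 0.995239 = 0.98873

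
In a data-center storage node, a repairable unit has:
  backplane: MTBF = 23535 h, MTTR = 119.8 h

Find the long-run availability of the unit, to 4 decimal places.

0.9949

A(backplane) = MTBF/(MTBF+MTTR) = 23535/(23535+119.8) = 0.9949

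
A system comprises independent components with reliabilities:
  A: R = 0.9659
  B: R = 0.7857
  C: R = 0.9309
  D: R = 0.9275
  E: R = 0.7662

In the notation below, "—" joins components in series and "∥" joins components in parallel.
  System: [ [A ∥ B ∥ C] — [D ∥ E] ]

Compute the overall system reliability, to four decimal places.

0.9826

Parallel (A, B, and C): 1 − (1 − 0.965900)(1 − 0.785700)(1 − 0.930900) = 0.999495
Parallel (D and E): 1 − (1 − 0.927500)(1 − 0.766200) = 0.983050
Series ([0.999495] and [0.983050]): 0.999495 × 0.983050 = 0.9826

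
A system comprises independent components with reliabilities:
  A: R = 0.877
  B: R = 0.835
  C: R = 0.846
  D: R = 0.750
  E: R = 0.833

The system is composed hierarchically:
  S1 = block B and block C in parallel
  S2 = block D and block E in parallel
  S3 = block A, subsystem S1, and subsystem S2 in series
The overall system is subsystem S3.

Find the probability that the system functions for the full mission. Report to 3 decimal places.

0.819

Parallel (B and C): 1 − (1 − 0.83500)(1 − 0.84600) = 0.97459
Parallel (D and E): 1 − (1 − 0.75000)(1 − 0.83300) = 0.95825
Series (A, [0.97459], and [0.95825]): 0.87700 × 0.97459 × 0.95825 = 0.819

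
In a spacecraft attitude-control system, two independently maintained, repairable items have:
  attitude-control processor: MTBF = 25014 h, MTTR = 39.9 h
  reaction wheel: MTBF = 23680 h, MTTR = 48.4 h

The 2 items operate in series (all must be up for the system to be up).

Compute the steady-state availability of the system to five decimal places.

A(attitude-control processor) = MTBF/(MTBF+MTTR) = 25014/(25014+39.9) = 0.998407
A(reaction wheel) = MTBF/(MTBF+MTTR) = 23680/(23680+48.4) = 0.997960
Series availability: 0.998407 × 0.997960 = 0.99637

0.99637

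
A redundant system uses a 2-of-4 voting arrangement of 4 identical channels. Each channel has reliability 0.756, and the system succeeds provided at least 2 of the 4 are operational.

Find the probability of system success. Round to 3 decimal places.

R = Σ_{i=2}^{4} C(4,i) p^i (1−p)^{4−i} with p = 0.756
C(4,2)·0.756^2·0.244^2 = 0.20416
C(4,3)·0.756^3·0.244^1 = 0.42171
C(4,4)·0.756^4·0.244^0 = 0.32665
Sum = 0.953

0.953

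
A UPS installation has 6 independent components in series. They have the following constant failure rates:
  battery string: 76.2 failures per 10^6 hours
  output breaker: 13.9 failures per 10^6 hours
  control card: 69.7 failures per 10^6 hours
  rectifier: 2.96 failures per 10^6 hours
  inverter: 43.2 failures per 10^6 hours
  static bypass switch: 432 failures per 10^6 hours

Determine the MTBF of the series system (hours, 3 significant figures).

Series of exponential components: λ_sys = Σ λ_i
λ_sys = 0.0000762 + 0.0000139 + 0.0000697 + 0.00000296 + 0.0000432 + 0.000432 = 6.3796e-04 /h
MTBF = 1 / λ_sys = 1570 h

1570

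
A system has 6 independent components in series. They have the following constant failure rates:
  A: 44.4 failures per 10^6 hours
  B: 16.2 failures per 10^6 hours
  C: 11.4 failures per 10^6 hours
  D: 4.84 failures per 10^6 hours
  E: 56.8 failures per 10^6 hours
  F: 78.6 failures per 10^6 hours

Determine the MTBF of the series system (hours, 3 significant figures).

Series of exponential components: λ_sys = Σ λ_i
λ_sys = 0.0000444 + 0.0000162 + 0.0000114 + 0.00000484 + 0.0000568 + 0.0000786 = 2.1224e-04 /h
MTBF = 1 / λ_sys = 4710 h

4710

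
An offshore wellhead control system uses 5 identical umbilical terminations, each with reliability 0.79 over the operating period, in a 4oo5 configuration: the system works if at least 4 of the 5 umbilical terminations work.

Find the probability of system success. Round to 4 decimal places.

R = Σ_{i=4}^{5} C(5,i) p^i (1−p)^{5−i} with p = 0.79
C(5,4)·0.79^4·0.21^1 = 0.408976
C(5,5)·0.79^5·0.21^0 = 0.307706
Sum = 0.7167

0.7167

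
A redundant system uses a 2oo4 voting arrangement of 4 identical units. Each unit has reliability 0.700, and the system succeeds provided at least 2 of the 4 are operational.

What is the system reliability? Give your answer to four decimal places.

R = Σ_{i=2}^{4} C(4,i) p^i (1−p)^{4−i} with p = 0.700
C(4,2)·0.700^2·0.300^2 = 0.264600
C(4,3)·0.700^3·0.300^1 = 0.411600
C(4,4)·0.700^4·0.300^0 = 0.240100
Sum = 0.9163

0.9163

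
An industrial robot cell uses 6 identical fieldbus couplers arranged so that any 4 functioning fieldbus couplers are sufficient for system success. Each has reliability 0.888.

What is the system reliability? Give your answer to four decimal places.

0.9784

R = Σ_{i=4}^{6} C(6,i) p^i (1−p)^{6−i} with p = 0.888
C(6,4)·0.888^4·0.112^2 = 0.116998
C(6,5)·0.888^5·0.112^1 = 0.371051
C(6,6)·0.888^6·0.112^0 = 0.490318
Sum = 0.9784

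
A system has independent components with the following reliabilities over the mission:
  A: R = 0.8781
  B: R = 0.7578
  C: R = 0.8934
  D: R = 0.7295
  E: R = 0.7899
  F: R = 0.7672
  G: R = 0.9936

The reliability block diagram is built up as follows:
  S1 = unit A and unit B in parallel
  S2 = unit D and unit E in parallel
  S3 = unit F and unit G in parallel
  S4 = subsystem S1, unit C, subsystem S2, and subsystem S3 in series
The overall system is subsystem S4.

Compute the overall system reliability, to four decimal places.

Parallel (A and B): 1 − (1 − 0.878100)(1 − 0.757800) = 0.970476
Parallel (D and E): 1 − (1 − 0.729500)(1 − 0.789900) = 0.943168
Parallel (F and G): 1 − (1 − 0.767200)(1 − 0.993600) = 0.998510
Series ([0.970476], C, [0.943168], and [0.998510]): 0.970476 × 0.893400 × 0.943168 × 0.998510 = 0.8165

0.8165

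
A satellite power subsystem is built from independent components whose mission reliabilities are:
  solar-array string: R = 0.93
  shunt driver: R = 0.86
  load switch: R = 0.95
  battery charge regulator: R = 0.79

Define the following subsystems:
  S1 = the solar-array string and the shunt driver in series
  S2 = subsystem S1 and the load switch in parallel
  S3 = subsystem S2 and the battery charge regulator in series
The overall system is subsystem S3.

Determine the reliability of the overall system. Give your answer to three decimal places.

0.782

Series (solar-array string and shunt driver): 0.93000 × 0.86000 = 0.79980
Parallel ([0.79980] and load switch): 1 − (1 − 0.79980)(1 − 0.95000) = 0.98999
Series ([0.98999] and battery charge regulator): 0.98999 × 0.79000 = 0.782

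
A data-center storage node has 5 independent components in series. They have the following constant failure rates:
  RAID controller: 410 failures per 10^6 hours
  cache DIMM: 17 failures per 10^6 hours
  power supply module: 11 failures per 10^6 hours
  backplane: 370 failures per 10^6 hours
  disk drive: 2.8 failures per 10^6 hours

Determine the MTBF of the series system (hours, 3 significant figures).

Series of exponential components: λ_sys = Σ λ_i
λ_sys = 0.00041 + 0.000017 + 0.000011 + 0.00037 + 0.0000028 = 8.1080e-04 /h
MTBF = 1 / λ_sys = 1230 h

1230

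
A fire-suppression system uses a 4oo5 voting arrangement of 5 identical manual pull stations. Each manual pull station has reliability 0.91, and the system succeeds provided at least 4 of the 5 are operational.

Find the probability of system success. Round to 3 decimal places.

R = Σ_{i=4}^{5} C(5,i) p^i (1−p)^{5−i} with p = 0.91
C(5,4)·0.91^4·0.09^1 = 0.30859
C(5,5)·0.91^5·0.09^0 = 0.62403
Sum = 0.933

0.933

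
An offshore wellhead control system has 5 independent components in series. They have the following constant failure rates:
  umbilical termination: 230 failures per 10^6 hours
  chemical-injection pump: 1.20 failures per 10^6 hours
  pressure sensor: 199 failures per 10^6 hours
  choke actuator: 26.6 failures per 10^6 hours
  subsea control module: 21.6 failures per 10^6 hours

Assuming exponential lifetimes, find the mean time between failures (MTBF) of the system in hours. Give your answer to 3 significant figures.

2090

Series of exponential components: λ_sys = Σ λ_i
λ_sys = 0.000230 + 0.00000120 + 0.000199 + 0.0000266 + 0.0000216 = 4.7840e-04 /h
MTBF = 1 / λ_sys = 2090 h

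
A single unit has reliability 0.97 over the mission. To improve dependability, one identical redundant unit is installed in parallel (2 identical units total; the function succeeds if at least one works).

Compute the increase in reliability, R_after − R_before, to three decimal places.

R_before = 0.97
R_after = 1 − (1 − 0.97)^2 = 0.999
ΔR = 0.999 − 0.97 = 0.029

0.029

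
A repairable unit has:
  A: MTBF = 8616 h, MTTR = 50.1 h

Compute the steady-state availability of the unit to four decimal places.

0.9942

A(A) = MTBF/(MTBF+MTTR) = 8616/(8616+50.1) = 0.9942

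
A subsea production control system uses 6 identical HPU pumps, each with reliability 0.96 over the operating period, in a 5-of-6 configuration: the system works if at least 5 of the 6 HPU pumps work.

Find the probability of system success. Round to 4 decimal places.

0.9784

R = Σ_{i=5}^{6} C(6,i) p^i (1−p)^{6−i} with p = 0.96
C(6,5)·0.96^5·0.04^1 = 0.195689
C(6,6)·0.96^6·0.04^0 = 0.782758
Sum = 0.9784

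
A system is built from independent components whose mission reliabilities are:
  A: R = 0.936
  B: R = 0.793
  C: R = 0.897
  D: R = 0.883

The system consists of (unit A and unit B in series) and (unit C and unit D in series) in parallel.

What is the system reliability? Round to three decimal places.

0.946

Series (A and B): 0.93600 × 0.79300 = 0.74225
Series (C and D): 0.89700 × 0.88300 = 0.79205
Parallel ([0.74225] and [0.79205]): 1 − (1 − 0.74225)(1 − 0.79205) = 0.946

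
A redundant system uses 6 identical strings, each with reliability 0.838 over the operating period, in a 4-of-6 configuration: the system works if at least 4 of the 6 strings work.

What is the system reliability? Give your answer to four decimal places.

0.9421

R = Σ_{i=4}^{6} C(6,i) p^i (1−p)^{6−i} with p = 0.838
C(6,4)·0.838^4·0.162^2 = 0.194132
C(6,5)·0.838^5·0.162^1 = 0.401686
C(6,6)·0.838^6·0.162^0 = 0.346309
Sum = 0.9421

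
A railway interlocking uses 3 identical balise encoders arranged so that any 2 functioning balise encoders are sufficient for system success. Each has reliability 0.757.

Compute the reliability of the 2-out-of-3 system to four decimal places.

0.8516

R = Σ_{i=2}^{3} C(3,i) p^i (1−p)^{3−i} with p = 0.757
C(3,2)·0.757^2·0.243^1 = 0.417753
C(3,3)·0.757^3·0.243^0 = 0.433798
Sum = 0.8516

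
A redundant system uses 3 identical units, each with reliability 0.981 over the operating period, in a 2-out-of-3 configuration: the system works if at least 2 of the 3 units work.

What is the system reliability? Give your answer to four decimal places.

R = Σ_{i=2}^{3} C(3,i) p^i (1−p)^{3−i} with p = 0.981
C(3,2)·0.981^2·0.019^1 = 0.054855
C(3,3)·0.981^3·0.019^0 = 0.944076
Sum = 0.9989

0.9989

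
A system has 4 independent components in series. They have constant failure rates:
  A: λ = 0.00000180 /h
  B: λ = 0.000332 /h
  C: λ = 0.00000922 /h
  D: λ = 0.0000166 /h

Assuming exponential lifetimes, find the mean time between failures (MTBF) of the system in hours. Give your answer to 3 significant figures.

2780

Series of exponential components: λ_sys = Σ λ_i
λ_sys = 0.00000180 + 0.000332 + 0.00000922 + 0.0000166 = 3.5962e-04 /h
MTBF = 1 / λ_sys = 2780 h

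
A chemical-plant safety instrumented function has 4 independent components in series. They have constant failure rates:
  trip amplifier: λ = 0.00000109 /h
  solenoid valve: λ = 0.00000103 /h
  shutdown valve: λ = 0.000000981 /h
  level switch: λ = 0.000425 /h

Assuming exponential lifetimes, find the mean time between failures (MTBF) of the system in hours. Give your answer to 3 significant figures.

Series of exponential components: λ_sys = Σ λ_i
λ_sys = 0.00000109 + 0.00000103 + 0.000000981 + 0.000425 = 4.2810e-04 /h
MTBF = 1 / λ_sys = 2340 h

2340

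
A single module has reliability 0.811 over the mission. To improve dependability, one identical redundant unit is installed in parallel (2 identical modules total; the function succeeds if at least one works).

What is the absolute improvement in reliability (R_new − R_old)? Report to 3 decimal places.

0.153

R_before = 0.811
R_after = 1 − (1 − 0.811)^2 = 0.964
ΔR = 0.964 − 0.811 = 0.153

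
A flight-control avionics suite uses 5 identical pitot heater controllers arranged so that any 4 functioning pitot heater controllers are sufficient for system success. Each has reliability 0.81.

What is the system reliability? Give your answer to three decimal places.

0.758

R = Σ_{i=4}^{5} C(5,i) p^i (1−p)^{5−i} with p = 0.81
C(5,4)·0.81^4·0.19^1 = 0.40894
C(5,5)·0.81^5·0.19^0 = 0.34868
Sum = 0.758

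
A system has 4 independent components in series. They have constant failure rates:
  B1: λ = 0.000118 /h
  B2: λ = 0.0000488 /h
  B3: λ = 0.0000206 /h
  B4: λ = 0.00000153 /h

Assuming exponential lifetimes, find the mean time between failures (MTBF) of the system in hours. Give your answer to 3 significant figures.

Series of exponential components: λ_sys = Σ λ_i
λ_sys = 0.000118 + 0.0000488 + 0.0000206 + 0.00000153 = 1.8893e-04 /h
MTBF = 1 / λ_sys = 5290 h

5290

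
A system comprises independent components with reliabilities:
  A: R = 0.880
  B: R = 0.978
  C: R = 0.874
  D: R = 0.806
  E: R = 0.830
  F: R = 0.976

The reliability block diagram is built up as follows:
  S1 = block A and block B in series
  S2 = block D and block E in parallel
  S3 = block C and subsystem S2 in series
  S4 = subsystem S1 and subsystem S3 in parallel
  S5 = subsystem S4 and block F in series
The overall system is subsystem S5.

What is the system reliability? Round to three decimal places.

Series (A and B): 0.88000 × 0.97800 = 0.86064
Parallel (D and E): 1 − (1 − 0.80600)(1 − 0.83000) = 0.96702
Series (C and [0.96702]): 0.87400 × 0.96702 = 0.84518
Parallel ([0.86064] and [0.84518]): 1 − (1 − 0.86064)(1 − 0.84518) = 0.97842
Series ([0.97842] and F): 0.97842 × 0.97600 = 0.955

0.955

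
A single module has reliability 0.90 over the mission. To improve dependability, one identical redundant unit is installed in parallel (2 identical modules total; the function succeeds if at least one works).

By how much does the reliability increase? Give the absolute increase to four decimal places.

R_before = 0.90
R_after = 1 − (1 − 0.90)^2 = 0.9900
ΔR = 0.9900 − 0.90 = 0.0900

0.0900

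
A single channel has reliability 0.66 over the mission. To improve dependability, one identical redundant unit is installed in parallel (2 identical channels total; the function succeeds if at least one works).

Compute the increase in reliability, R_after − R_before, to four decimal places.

0.2244

R_before = 0.66
R_after = 1 − (1 − 0.66)^2 = 0.8844
ΔR = 0.8844 − 0.66 = 0.2244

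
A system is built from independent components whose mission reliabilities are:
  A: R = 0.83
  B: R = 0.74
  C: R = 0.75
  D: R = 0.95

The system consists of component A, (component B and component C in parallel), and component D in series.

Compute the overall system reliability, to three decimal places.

Parallel (B and C): 1 − (1 − 0.74000)(1 − 0.75000) = 0.93500
Series (A, [0.93500], and D): 0.83000 × 0.93500 × 0.95000 = 0.737

0.737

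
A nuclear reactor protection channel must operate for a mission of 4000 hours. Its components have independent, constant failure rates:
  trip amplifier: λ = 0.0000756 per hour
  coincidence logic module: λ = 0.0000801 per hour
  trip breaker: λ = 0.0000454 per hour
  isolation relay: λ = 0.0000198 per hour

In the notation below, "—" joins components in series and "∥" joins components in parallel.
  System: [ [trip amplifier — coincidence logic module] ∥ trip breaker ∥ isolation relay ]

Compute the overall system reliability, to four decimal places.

0.9941

R(trip amplifier) = exp(−0.0000756 × 4000) = 0.739042
R(coincidence logic module) = exp(−0.0000801 × 4000) = 0.725859
R(trip breaker) = exp(−0.0000454 × 4000) = 0.833935
R(isolation relay) = exp(−0.0000198 × 4000) = 0.923855
Series (trip amplifier and coincidence logic module): 0.739042 × 0.725859 = 0.536440
Parallel ([0.536440], trip breaker, and isolation relay): 1 − (1 − 0.536440)(1 − 0.833935)(1 − 0.923855) = 0.9941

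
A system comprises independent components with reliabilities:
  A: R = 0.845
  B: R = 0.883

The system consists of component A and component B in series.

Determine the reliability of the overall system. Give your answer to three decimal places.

0.746

Series (A and B): 0.84500 × 0.88300 = 0.746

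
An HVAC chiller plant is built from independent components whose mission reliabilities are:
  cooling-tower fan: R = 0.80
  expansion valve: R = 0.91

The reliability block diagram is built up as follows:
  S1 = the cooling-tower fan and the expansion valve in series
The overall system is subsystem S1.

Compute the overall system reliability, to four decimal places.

0.7280

Series (cooling-tower fan and expansion valve): 0.800000 × 0.910000 = 0.7280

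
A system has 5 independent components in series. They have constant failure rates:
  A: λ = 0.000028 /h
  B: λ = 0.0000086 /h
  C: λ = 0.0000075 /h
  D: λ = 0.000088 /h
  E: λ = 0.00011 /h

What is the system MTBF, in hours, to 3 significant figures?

Series of exponential components: λ_sys = Σ λ_i
λ_sys = 0.000028 + 0.0000086 + 0.0000075 + 0.000088 + 0.00011 = 2.4210e-04 /h
MTBF = 1 / λ_sys = 4130 h

4130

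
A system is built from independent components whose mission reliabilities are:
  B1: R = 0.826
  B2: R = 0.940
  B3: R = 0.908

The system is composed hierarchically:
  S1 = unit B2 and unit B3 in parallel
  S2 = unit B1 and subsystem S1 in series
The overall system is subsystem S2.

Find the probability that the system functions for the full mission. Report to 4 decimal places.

0.8214

Parallel (B2 and B3): 1 − (1 − 0.940000)(1 − 0.908000) = 0.994480
Series (B1 and [0.994480]): 0.826000 × 0.994480 = 0.8214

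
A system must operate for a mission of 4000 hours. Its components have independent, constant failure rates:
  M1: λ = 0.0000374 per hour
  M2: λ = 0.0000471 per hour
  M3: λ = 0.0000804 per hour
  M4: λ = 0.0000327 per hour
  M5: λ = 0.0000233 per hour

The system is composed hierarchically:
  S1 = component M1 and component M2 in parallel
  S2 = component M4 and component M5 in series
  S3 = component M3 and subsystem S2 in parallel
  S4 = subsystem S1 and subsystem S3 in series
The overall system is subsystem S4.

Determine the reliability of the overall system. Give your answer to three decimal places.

0.922

R(M1) = exp(−0.0000374 × 4000) = 0.86105
R(M2) = exp(−0.0000471 × 4000) = 0.82828
R(M3) = exp(−0.0000804 × 4000) = 0.72499
R(M4) = exp(−0.0000327 × 4000) = 0.87739
R(M5) = exp(−0.0000233 × 4000) = 0.91101
Parallel (M1 and M2): 1 − (1 − 0.86105)(1 − 0.82828) = 0.97614
Series (M4 and M5): 0.87739 × 0.91101 = 0.79931
Parallel (M3 and [0.79931]): 1 − (1 − 0.72499)(1 − 0.79931) = 0.94481
Series ([0.97614] and [0.94481]): 0.97614 × 0.94481 = 0.922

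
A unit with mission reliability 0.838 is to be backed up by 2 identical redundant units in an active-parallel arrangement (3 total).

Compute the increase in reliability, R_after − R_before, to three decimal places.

R_before = 0.838
R_after = 1 − (1 − 0.838)^3 = 0.996
ΔR = 0.996 − 0.838 = 0.158

0.158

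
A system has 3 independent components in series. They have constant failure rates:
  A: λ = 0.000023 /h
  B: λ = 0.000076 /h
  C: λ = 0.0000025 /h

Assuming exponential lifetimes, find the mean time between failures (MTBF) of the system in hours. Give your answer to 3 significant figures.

9850

Series of exponential components: λ_sys = Σ λ_i
λ_sys = 0.000023 + 0.000076 + 0.0000025 = 1.0150e-04 /h
MTBF = 1 / λ_sys = 9850 h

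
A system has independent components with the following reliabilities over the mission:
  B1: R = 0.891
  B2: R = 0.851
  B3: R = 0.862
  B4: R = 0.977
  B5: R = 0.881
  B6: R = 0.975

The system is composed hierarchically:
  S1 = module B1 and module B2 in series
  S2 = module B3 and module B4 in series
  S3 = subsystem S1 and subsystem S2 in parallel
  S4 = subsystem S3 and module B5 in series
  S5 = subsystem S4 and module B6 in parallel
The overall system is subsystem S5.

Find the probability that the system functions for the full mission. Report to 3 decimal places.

0.996

Series (B1 and B2): 0.89100 × 0.85100 = 0.75824
Series (B3 and B4): 0.86200 × 0.97700 = 0.84217
Parallel ([0.75824] and [0.84217]): 1 − (1 − 0.75824)(1 − 0.84217) = 0.96184
Series ([0.96184] and B5): 0.96184 × 0.88100 = 0.84738
Parallel ([0.84738] and B6): 1 − (1 − 0.84738)(1 − 0.97500) = 0.996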